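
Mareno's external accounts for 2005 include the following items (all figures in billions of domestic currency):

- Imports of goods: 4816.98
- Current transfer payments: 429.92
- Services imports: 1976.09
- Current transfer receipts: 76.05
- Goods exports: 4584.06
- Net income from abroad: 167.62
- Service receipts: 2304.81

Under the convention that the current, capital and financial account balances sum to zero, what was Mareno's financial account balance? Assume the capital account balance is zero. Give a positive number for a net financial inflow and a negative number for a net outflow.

90.45

Goods balance = 4584.06 - 4816.98 = -232.92
Services balance = 2304.81 - 1976.09 = 328.72
Trade balance (goods + services) = -232.92 + 328.72 = 95.80
Net primary income = 167.62
Net secondary income = 76.05 - 429.92 = -353.87
Current account = 95.80 + 167.62 + (-353.87) = -90.45
Financial account = -(-90.45) = 90.45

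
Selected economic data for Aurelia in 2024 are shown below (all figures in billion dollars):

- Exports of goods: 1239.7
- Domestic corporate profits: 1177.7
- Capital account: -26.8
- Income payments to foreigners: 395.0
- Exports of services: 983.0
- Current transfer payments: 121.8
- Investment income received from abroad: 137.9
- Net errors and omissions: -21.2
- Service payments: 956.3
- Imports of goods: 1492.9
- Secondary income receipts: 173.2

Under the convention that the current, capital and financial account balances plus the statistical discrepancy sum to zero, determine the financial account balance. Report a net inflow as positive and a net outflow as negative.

Goods balance = 1239.7 - 1492.9 = -253.2
Services balance = 983.0 - 956.3 = 26.7
Trade balance (goods + services) = -253.2 + 26.7 = -226.5
Net primary income = 137.9 - 395.0 = -257.1
Net secondary income = 173.2 - 121.8 = 51.4
Current account = -226.5 + (-257.1) + 51.4 = -432.2
Financial account = -(-432.2 + (-26.8) + (-21.2)) = 480.2

480.2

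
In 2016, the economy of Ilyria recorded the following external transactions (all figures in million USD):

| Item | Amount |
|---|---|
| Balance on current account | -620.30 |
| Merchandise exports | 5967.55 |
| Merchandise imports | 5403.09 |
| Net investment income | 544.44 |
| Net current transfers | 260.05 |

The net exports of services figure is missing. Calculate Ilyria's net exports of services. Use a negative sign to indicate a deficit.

Current account = goods balance + services balance + net primary income + net secondary income
Sum of the known components = 1368.95
Net exports of services = CA - (known components) = -620.30 - 1368.95 = -1989.25

-1989.25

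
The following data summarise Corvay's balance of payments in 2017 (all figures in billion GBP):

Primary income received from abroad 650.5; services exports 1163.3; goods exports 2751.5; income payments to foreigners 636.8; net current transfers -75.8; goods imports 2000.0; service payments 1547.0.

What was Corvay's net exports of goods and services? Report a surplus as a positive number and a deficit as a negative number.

Goods balance = 2751.5 - 2000.0 = 751.5
Services balance = 1163.3 - 1547.0 = -383.7
Trade balance (goods + services) = 751.5 + (-383.7) = 367.8

367.8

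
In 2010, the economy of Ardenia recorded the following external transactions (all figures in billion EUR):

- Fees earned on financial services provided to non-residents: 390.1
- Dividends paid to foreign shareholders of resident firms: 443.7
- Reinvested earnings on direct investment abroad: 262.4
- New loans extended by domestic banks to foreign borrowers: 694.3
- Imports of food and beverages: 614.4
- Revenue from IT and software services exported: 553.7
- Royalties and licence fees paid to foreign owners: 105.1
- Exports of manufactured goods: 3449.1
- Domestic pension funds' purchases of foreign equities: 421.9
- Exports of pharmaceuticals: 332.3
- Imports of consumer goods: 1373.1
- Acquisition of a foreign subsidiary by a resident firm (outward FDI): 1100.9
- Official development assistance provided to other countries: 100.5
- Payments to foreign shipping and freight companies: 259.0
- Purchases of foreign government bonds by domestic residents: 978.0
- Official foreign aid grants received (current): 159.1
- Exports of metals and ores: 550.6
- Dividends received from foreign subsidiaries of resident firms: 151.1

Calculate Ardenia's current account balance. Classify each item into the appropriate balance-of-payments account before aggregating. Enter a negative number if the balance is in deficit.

Goods: 332.3 + 3449.1 + 550.6 - 614.4 - 1373.1 = 2344.5
Services: 553.7 + 390.1 - 105.1 - 259.0 = 579.7
Primary income: 262.4 - 443.7 + 151.1 = -30.2
Secondary income: 159.1 - 100.5 = 58.6
Current account = 2344.5 + 579.7 + (-30.2) + 58.6 = 2952.6
(Excluded from the current account — financial account: new loans extended by domestic banks to foreign borrowers 694.3, domestic pension funds' purchases of foreign equities 421.9, acquisition of a foreign subsidiary by a resident firm (outward FDI) 1100.9, purchases of foreign government bonds by domestic residents 978.0.)

2952.6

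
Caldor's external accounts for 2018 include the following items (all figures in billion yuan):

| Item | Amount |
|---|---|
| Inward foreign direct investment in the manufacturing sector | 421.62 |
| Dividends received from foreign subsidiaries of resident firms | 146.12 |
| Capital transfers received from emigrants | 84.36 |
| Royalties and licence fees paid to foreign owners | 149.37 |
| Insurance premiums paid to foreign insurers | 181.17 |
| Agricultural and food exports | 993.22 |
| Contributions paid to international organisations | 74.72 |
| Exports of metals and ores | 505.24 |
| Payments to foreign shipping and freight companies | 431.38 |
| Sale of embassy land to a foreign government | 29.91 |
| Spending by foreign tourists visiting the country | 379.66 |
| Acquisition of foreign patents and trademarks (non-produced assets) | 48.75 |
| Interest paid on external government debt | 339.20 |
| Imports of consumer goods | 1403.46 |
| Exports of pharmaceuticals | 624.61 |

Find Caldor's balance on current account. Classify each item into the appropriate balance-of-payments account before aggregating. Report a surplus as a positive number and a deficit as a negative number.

69.55

Goods: -1403.46 + 624.61 + 993.22 + 505.24 = 719.61
Services: -431.38 + 379.66 - 149.37 - 181.17 = -382.26
Primary income: 146.12 - 339.20 = -193.08
Secondary income: -74.72
Current account = 719.61 + (-382.26) + (-193.08) + (-74.72) = 69.55
(Excluded from the current account — financial account: inward foreign direct investment in the manufacturing sector 421.62; capital account: capital transfers received from emigrants 84.36, sale of embassy land to a foreign government 29.91, acquisition of foreign patents and trademarks (non-produced assets) 48.75.)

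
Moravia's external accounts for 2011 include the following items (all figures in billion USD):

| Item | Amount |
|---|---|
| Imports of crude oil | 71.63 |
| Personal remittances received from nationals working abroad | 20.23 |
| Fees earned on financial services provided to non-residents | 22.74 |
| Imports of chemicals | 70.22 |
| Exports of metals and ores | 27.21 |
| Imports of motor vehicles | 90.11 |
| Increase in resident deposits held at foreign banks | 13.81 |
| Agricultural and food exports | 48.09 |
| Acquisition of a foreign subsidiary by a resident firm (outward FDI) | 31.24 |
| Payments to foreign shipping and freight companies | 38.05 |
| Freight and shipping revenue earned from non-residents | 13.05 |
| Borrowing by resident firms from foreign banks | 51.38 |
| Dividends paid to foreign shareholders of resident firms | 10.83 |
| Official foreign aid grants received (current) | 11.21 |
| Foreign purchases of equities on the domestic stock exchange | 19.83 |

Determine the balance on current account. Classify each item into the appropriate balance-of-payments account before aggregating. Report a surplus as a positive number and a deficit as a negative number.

Goods: 48.09 - 90.11 - 70.22 - 71.63 + 27.21 = -156.66
Services: -38.05 + 13.05 + 22.74 = -2.26
Primary income: -10.83
Secondary income: 20.23 + 11.21 = 31.44
Current account = (-156.66) + (-2.26) + (-10.83) + 31.44 = -138.31
(Excluded from the current account — financial account: increase in resident deposits held at foreign banks 13.81, acquisition of a foreign subsidiary by a resident firm (outward FDI) 31.24, borrowing by resident firms from foreign banks 51.38, foreign purchases of equities on the domestic stock exchange 19.83.)

-138.31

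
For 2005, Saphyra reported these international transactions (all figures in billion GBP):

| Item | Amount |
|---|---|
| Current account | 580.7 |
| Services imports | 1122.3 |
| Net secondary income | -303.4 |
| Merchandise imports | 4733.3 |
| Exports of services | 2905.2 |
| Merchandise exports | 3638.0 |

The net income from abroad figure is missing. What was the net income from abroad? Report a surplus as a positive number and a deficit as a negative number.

Current account = goods balance + services balance + net primary income + net secondary income
Sum of the known components = 384.2
Net income from abroad = CA - (known components) = 580.7 - 384.2 = 196.5

196.5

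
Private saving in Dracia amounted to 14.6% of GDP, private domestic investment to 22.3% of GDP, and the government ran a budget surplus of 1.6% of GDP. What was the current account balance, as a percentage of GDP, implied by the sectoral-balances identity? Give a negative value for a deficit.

-6.1

By the sectoral-balances identity, CA = (S_private - I) + (T - G).
Private balance = 14.6 - 22.3 = -7.7
Government balance (T - G) = 1.6
CA = -7.7 + 1.6 = -6.1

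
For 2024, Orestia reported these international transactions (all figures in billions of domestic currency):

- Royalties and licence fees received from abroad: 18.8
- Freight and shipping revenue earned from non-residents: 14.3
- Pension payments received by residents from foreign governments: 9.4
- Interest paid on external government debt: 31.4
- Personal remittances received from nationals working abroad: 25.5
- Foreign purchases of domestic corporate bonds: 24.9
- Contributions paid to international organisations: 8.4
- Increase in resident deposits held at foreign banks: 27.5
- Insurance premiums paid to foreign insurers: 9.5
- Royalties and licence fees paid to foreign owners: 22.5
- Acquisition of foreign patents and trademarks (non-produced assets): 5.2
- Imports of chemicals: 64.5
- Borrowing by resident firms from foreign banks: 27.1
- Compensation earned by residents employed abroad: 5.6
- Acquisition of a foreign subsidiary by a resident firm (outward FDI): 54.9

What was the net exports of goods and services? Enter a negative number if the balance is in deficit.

Goods: -64.5
Services: 18.8 + 14.3 - 22.5 - 9.5 = 1.1
Trade balance = -64.5 + 1.1 = -63.4
(Excluded from the trade balance — secondary income: pension payments received by residents from foreign governments 9.4, personal remittances received from nationals working abroad 25.5, contributions paid to international organisations 8.4; primary income: interest paid on external government debt 31.4, compensation earned by residents employed abroad 5.6; financial account: foreign purchases of domestic corporate bonds 24.9, increase in resident deposits held at foreign banks 27.5, borrowing by resident firms from foreign banks 27.1, acquisition of a foreign subsidiary by a resident firm (outward FDI) 54.9; capital account: acquisition of foreign patents and trademarks (non-produced assets) 5.2.)

-63.4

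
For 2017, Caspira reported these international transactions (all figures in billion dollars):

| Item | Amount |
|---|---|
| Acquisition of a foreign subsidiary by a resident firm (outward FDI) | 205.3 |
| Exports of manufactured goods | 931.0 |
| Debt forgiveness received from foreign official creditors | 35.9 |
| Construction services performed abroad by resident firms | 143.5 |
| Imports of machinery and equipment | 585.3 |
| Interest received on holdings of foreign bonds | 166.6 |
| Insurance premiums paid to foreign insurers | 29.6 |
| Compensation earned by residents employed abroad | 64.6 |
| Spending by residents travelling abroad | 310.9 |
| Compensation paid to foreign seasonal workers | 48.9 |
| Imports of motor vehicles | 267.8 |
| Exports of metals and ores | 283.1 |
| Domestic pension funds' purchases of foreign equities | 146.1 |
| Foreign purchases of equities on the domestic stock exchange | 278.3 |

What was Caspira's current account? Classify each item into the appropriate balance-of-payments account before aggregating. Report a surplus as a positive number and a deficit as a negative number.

346.3

Goods: -585.3 + 283.1 - 267.8 + 931.0 = 361.0
Services: 143.5 - 310.9 - 29.6 = -197.0
Primary income: -48.9 + 166.6 + 64.6 = 182.3
Current account = 361.0 + (-197.0) + 182.3 = 346.3
(Excluded from the current account — financial account: acquisition of a foreign subsidiary by a resident firm (outward FDI) 205.3, domestic pension funds' purchases of foreign equities 146.1, foreign purchases of equities on the domestic stock exchange 278.3; capital account: debt forgiveness received from foreign official creditors 35.9.)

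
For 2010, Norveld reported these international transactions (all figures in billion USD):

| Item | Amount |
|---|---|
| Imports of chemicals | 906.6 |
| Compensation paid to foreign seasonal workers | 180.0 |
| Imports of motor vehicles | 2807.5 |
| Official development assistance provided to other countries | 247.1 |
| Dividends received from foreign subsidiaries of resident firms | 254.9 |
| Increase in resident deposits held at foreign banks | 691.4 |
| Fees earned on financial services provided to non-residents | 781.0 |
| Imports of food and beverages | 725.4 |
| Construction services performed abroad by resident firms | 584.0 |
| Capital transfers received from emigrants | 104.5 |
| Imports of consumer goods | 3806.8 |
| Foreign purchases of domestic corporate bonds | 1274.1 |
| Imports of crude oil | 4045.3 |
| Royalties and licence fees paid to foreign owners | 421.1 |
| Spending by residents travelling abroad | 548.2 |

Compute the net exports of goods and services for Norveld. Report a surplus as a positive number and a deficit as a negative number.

-11895.9

Goods: -3806.8 - 725.4 - 2807.5 - 4045.3 - 906.6 = -12291.6
Services: -421.1 + 781.0 + 584.0 - 548.2 = 395.7
Trade balance = -12291.6 + 395.7 = -11895.9
(Excluded from the trade balance — primary income: compensation paid to foreign seasonal workers 180.0, dividends received from foreign subsidiaries of resident firms 254.9; secondary income: official development assistance provided to other countries 247.1; financial account: increase in resident deposits held at foreign banks 691.4, foreign purchases of domestic corporate bonds 1274.1; capital account: capital transfers received from emigrants 104.5.)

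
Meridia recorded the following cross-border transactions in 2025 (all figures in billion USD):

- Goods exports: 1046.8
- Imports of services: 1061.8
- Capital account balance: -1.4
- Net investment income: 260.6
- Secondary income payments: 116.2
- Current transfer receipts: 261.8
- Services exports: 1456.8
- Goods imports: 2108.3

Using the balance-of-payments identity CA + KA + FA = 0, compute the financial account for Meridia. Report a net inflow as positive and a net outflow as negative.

261.7

Goods balance = 1046.8 - 2108.3 = -1061.5
Services balance = 1456.8 - 1061.8 = 395.0
Trade balance (goods + services) = -1061.5 + 395.0 = -666.5
Net primary income = 260.6
Net secondary income = 261.8 - 116.2 = 145.6
Current account = -666.5 + 260.6 + 145.6 = -260.3
Financial account = -(-260.3 + (-1.4)) = 261.7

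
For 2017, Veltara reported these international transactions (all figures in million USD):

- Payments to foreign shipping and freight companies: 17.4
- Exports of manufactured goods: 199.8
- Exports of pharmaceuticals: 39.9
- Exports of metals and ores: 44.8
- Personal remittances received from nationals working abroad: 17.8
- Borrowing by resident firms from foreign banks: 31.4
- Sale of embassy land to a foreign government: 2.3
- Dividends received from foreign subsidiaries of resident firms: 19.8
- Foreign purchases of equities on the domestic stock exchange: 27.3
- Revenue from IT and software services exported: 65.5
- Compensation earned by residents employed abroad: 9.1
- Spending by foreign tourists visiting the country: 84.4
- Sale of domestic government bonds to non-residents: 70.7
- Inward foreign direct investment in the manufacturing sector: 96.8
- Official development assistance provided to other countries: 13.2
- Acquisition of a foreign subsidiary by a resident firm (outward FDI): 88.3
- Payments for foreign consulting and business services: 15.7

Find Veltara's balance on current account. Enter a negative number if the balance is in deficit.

434.8

Goods: 199.8 + 39.9 + 44.8 = 284.5
Services: -15.7 + 65.5 + 84.4 - 17.4 = 116.8
Primary income: 19.8 + 9.1 = 28.9
Secondary income: 17.8 - 13.2 = 4.6
Current account = 284.5 + 116.8 + 28.9 + 4.6 = 434.8
(Excluded from the current account — financial account: borrowing by resident firms from foreign banks 31.4, foreign purchases of equities on the domestic stock exchange 27.3, sale of domestic government bonds to non-residents 70.7, inward foreign direct investment in the manufacturing sector 96.8, acquisition of a foreign subsidiary by a resident firm (outward FDI) 88.3; capital account: sale of embassy land to a foreign government 2.3.)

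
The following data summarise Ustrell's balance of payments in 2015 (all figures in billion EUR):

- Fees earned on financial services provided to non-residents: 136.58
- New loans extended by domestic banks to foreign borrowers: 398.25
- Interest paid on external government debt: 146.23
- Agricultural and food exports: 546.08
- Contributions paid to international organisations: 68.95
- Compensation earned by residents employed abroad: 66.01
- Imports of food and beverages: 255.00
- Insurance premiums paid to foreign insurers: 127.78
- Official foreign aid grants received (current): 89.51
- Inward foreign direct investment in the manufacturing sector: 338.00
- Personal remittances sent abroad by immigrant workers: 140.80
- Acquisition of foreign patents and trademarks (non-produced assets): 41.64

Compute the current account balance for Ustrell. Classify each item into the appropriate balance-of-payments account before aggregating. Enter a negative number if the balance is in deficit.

99.42

Goods: 546.08 - 255.00 = 291.08
Services: -127.78 + 136.58 = 8.80
Primary income: -146.23 + 66.01 = -80.22
Secondary income: 89.51 - 68.95 - 140.80 = -120.24
Current account = 291.08 + 8.80 + (-80.22) + (-120.24) = 99.42
(Excluded from the current account — financial account: new loans extended by domestic banks to foreign borrowers 398.25, inward foreign direct investment in the manufacturing sector 338.00; capital account: acquisition of foreign patents and trademarks (non-produced assets) 41.64.)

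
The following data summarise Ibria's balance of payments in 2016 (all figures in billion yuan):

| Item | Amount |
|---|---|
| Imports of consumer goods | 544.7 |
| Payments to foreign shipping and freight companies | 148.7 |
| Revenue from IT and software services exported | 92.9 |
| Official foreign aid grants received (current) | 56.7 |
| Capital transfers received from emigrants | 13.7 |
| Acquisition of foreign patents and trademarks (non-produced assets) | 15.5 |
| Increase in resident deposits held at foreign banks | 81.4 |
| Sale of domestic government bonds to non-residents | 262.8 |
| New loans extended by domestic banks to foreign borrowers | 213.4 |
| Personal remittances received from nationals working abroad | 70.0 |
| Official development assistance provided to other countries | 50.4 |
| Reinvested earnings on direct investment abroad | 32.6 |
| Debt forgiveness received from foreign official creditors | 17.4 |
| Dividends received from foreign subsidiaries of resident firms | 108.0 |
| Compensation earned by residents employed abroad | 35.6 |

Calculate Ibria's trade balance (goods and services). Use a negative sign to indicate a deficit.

-600.5

Goods: -544.7
Services: 92.9 - 148.7 = -55.8
Trade balance = -544.7 + (-55.8) = -600.5
(Excluded from the trade balance — secondary income: official foreign aid grants received (current) 56.7, personal remittances received from nationals working abroad 70.0, official development assistance provided to other countries 50.4; capital account: capital transfers received from emigrants 13.7, acquisition of foreign patents and trademarks (non-produced assets) 15.5, debt forgiveness received from foreign official creditors 17.4; financial account: increase in resident deposits held at foreign banks 81.4, sale of domestic government bonds to non-residents 262.8, new loans extended by domestic banks to foreign borrowers 213.4; primary income: reinvested earnings on direct investment abroad 32.6, dividends received from foreign subsidiaries of resident firms 108.0, compensation earned by residents employed abroad 35.6.)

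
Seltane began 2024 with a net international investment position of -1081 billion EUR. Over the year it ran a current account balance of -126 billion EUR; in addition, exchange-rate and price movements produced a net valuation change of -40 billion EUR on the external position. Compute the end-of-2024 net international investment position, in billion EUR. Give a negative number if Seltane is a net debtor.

-1247

Change in NIIP = current account + net valuation change = -126 + (-40) = -166
End-of-year NIIP = -1081 + (-166) = -1247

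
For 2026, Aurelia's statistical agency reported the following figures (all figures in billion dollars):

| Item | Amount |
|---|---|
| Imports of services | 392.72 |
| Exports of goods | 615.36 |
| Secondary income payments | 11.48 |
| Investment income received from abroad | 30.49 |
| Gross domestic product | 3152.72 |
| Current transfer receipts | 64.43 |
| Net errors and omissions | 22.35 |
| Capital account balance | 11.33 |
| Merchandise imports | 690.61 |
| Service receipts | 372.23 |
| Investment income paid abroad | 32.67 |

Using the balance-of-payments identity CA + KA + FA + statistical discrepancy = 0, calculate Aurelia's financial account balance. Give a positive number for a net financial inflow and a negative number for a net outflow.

Goods balance = 615.36 - 690.61 = -75.25
Services balance = 372.23 - 392.72 = -20.49
Trade balance (goods + services) = -75.25 + (-20.49) = -95.74
Net primary income = 30.49 - 32.67 = -2.18
Net secondary income = 64.43 - 11.48 = 52.95
Current account = -95.74 + (-2.18) + 52.95 = -44.97
Financial account = -(-44.97 + 11.33 + 22.35) = 11.29

11.29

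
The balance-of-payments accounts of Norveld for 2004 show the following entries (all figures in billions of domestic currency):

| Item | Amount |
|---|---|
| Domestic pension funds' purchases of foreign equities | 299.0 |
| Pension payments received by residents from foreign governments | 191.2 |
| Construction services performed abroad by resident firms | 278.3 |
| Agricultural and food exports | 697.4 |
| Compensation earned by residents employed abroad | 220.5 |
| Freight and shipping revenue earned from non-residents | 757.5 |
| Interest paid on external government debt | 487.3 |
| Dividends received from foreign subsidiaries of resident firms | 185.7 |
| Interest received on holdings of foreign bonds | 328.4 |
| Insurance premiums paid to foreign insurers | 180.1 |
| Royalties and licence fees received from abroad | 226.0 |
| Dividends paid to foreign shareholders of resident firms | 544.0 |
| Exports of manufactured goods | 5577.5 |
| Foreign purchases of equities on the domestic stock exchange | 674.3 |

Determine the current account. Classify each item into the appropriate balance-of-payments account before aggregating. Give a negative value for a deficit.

Goods: 5577.5 + 697.4 = 6274.9
Services: -180.1 + 226.0 + 278.3 + 757.5 = 1081.7
Primary income: 185.7 - 487.3 - 544.0 + 220.5 + 328.4 = -296.7
Secondary income: 191.2
Current account = 6274.9 + 1081.7 + (-296.7) + 191.2 = 7251.1
(Excluded from the current account — financial account: domestic pension funds' purchases of foreign equities 299.0, foreign purchases of equities on the domestic stock exchange 674.3.)

7251.1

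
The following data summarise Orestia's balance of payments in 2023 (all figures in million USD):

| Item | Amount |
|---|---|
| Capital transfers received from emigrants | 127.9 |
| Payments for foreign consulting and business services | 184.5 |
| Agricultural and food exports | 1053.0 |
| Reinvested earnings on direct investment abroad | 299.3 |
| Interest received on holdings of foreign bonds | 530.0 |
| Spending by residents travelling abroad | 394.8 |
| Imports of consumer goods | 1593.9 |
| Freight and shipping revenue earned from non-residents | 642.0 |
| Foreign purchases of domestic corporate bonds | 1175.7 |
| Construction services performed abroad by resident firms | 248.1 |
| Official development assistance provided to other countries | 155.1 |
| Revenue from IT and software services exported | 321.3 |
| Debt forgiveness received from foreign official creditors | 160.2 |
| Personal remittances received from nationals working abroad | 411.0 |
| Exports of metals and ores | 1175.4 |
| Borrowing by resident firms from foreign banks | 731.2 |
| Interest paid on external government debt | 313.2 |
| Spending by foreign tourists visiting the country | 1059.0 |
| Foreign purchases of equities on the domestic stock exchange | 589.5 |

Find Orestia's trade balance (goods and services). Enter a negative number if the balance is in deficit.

2325.6

Goods: 1053.0 - 1593.9 + 1175.4 = 634.5
Services: -394.8 + 1059.0 - 184.5 + 248.1 + 642.0 + 321.3 = 1691.1
Trade balance = 634.5 + 1691.1 = 2325.6
(Excluded from the trade balance — capital account: capital transfers received from emigrants 127.9, debt forgiveness received from foreign official creditors 160.2; primary income: reinvested earnings on direct investment abroad 299.3, interest received on holdings of foreign bonds 530.0, interest paid on external government debt 313.2; financial account: foreign purchases of domestic corporate bonds 1175.7, borrowing by resident firms from foreign banks 731.2, foreign purchases of equities on the domestic stock exchange 589.5; secondary income: official development assistance provided to other countries 155.1, personal remittances received from nationals working abroad 411.0.)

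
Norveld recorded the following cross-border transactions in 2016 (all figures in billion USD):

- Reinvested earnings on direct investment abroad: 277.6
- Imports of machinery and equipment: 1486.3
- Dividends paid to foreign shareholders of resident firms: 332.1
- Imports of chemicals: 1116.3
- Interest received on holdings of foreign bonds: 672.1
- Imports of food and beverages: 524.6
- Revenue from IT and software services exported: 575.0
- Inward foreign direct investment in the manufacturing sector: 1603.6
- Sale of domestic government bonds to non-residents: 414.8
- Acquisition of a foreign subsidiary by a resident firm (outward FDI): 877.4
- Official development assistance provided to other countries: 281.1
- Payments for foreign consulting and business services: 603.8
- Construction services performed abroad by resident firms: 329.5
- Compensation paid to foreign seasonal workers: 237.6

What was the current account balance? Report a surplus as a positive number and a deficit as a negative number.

Goods: -1486.3 - 1116.3 - 524.6 = -3127.2
Services: 575.0 + 329.5 - 603.8 = 300.7
Primary income: 277.6 - 237.6 - 332.1 + 672.1 = 380.0
Secondary income: -281.1
Current account = (-3127.2) + 300.7 + 380.0 + (-281.1) = -2727.6
(Excluded from the current account — financial account: inward foreign direct investment in the manufacturing sector 1603.6, sale of domestic government bonds to non-residents 414.8, acquisition of a foreign subsidiary by a resident firm (outward FDI) 877.4.)

-2727.6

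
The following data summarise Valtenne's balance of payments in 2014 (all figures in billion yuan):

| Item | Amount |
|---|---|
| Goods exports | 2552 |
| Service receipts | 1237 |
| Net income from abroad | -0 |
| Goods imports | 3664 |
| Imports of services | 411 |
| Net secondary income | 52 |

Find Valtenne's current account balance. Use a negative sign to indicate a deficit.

Goods balance = 2552 - 3664 = -1112
Services balance = 1237 - 411 = 826
Trade balance (goods + services) = -1112 + 826 = -286
Net primary income = -0
Net secondary income = 52
Current account = -286 + -0 + 52 = -234

-234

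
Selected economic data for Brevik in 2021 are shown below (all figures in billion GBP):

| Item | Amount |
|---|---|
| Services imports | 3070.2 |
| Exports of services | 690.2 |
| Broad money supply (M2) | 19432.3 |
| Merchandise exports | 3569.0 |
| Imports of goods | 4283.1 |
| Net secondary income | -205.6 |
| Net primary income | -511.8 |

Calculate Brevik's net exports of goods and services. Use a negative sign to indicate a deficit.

Goods balance = 3569.0 - 4283.1 = -714.1
Services balance = 690.2 - 3070.2 = -2380.0
Trade balance (goods + services) = -714.1 + (-2380.0) = -3094.1

-3094.1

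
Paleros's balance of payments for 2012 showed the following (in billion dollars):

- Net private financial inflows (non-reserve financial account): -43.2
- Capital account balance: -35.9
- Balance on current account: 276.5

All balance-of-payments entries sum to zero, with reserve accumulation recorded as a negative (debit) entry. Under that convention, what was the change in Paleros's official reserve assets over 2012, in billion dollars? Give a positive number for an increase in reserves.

197.4

Official reserve transactions balance = -(276.5 + (-35.9) + (-43.2)) = -197.4
An accumulation of reserves is recorded as a debit (negative entry), so the change in the stock of reserves is the negative of that balance.
Change in official reserves = -(-197.4) = 197.4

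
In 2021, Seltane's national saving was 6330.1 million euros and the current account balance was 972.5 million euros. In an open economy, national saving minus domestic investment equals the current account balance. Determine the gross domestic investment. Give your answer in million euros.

5357.6

S - I = CA (net lending to the rest of the world).
I = S - CA = 6330.1 - 972.5 = 5357.6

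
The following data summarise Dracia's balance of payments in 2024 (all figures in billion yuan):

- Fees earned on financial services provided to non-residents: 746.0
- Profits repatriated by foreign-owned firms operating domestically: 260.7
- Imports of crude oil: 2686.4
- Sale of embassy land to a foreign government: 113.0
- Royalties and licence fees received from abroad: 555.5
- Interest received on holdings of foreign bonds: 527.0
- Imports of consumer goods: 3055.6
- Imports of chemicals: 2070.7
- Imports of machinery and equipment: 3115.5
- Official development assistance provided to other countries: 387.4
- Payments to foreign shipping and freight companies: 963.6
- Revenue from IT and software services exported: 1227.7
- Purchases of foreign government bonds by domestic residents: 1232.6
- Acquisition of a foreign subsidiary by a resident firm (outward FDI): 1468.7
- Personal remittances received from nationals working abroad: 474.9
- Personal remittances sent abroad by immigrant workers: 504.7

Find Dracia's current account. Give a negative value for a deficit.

-9513.5

Goods: -3055.6 - 3115.5 - 2070.7 - 2686.4 = -10928.2
Services: 746.0 + 555.5 + 1227.7 - 963.6 = 1565.6
Primary income: -260.7 + 527.0 = 266.3
Secondary income: 474.9 - 504.7 - 387.4 = -417.2
Current account = (-10928.2) + 1565.6 + 266.3 + (-417.2) = -9513.5
(Excluded from the current account — capital account: sale of embassy land to a foreign government 113.0; financial account: purchases of foreign government bonds by domestic residents 1232.6, acquisition of a foreign subsidiary by a resident firm (outward FDI) 1468.7.)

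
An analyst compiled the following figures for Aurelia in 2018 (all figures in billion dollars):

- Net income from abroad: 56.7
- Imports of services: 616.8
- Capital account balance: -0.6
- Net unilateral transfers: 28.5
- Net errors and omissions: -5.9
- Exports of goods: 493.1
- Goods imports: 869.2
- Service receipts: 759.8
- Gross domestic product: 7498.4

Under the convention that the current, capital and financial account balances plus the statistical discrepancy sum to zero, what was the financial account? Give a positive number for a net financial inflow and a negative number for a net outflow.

Goods balance = 493.1 - 869.2 = -376.1
Services balance = 759.8 - 616.8 = 143.0
Trade balance (goods + services) = -376.1 + 143.0 = -233.1
Net primary income = 56.7
Net secondary income = 28.5
Current account = -233.1 + 56.7 + 28.5 = -147.9
Financial account = -(-147.9 + (-0.6) + (-5.9)) = 154.4

154.4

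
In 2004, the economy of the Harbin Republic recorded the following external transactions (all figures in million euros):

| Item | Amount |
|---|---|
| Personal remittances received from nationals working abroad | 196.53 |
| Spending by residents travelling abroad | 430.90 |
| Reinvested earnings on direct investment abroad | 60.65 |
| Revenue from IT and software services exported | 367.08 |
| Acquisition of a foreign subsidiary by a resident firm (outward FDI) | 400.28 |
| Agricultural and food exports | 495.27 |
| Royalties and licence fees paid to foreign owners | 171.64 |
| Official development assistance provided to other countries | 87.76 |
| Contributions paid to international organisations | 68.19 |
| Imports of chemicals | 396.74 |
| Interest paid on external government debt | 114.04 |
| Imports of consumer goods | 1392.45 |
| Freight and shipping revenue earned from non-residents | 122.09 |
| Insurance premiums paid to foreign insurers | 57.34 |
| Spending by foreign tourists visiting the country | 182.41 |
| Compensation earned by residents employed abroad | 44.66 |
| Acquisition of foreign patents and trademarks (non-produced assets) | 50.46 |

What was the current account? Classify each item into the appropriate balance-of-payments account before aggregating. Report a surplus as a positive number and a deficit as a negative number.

Goods: -1392.45 + 495.27 - 396.74 = -1293.92
Services: -430.90 + 182.41 + 367.08 - 57.34 + 122.09 - 171.64 = 11.70
Primary income: 60.65 - 114.04 + 44.66 = -8.73
Secondary income: -68.19 + 196.53 - 87.76 = 40.58
Current account = (-1293.92) + 11.70 + (-8.73) + 40.58 = -1250.37
(Excluded from the current account — financial account: acquisition of a foreign subsidiary by a resident firm (outward FDI) 400.28; capital account: acquisition of foreign patents and trademarks (non-produced assets) 50.46.)

-1250.37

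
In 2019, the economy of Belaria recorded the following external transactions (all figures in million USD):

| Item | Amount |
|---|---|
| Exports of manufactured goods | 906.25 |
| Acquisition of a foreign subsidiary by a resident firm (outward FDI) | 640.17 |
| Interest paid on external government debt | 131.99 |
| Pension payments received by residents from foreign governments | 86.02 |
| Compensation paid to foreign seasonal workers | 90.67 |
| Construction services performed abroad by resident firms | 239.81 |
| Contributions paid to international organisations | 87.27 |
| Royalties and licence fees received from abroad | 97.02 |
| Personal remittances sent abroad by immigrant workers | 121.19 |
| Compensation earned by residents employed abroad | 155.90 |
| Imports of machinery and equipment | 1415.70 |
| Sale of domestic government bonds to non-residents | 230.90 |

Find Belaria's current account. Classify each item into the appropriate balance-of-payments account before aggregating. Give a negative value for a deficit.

-361.82

Goods: -1415.70 + 906.25 = -509.45
Services: 97.02 + 239.81 = 336.83
Primary income: 155.90 - 90.67 - 131.99 = -66.76
Secondary income: -87.27 + 86.02 - 121.19 = -122.44
Current account = (-509.45) + 336.83 + (-66.76) + (-122.44) = -361.82
(Excluded from the current account — financial account: acquisition of a foreign subsidiary by a resident firm (outward FDI) 640.17, sale of domestic government bonds to non-residents 230.90.)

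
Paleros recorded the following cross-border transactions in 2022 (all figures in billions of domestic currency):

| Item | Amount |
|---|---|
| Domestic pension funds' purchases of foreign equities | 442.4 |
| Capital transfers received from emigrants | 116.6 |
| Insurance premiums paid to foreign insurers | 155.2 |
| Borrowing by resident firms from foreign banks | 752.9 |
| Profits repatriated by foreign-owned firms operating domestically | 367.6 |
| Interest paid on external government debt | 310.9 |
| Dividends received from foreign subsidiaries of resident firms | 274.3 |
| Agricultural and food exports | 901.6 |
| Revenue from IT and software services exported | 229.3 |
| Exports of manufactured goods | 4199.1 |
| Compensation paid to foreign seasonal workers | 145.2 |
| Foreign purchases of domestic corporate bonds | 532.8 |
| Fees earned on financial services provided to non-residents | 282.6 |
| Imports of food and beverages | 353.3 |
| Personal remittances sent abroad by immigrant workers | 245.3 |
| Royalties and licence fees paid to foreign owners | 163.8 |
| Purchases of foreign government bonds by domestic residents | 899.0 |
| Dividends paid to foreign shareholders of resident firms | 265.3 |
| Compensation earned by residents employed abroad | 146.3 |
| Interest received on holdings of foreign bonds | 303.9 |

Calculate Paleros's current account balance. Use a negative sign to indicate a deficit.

4330.5

Goods: -353.3 + 901.6 + 4199.1 = 4747.4
Services: -163.8 + 282.6 + 229.3 - 155.2 = 192.9
Primary income: -367.6 - 310.9 + 146.3 + 303.9 - 145.2 - 265.3 + 274.3 = -364.5
Secondary income: -245.3
Current account = 4747.4 + 192.9 + (-364.5) + (-245.3) = 4330.5
(Excluded from the current account — financial account: domestic pension funds' purchases of foreign equities 442.4, borrowing by resident firms from foreign banks 752.9, foreign purchases of domestic corporate bonds 532.8, purchases of foreign government bonds by domestic residents 899.0; capital account: capital transfers received from emigrants 116.6.)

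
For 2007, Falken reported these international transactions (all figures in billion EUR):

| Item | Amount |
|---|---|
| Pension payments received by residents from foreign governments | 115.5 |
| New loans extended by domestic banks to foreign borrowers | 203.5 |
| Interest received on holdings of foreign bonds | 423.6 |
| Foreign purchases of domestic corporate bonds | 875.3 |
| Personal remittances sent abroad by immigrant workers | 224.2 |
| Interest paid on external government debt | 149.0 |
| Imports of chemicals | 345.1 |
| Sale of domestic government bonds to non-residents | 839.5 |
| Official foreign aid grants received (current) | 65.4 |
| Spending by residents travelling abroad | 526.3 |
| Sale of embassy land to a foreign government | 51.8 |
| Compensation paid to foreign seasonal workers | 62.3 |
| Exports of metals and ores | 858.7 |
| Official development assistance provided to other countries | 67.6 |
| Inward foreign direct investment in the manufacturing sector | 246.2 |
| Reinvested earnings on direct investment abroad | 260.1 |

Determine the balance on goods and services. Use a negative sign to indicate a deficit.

Goods: -345.1 + 858.7 = 513.6
Services: -526.3
Trade balance = 513.6 + (-526.3) = -12.7
(Excluded from the trade balance — secondary income: pension payments received by residents from foreign governments 115.5, personal remittances sent abroad by immigrant workers 224.2, official foreign aid grants received (current) 65.4, official development assistance provided to other countries 67.6; financial account: new loans extended by domestic banks to foreign borrowers 203.5, foreign purchases of domestic corporate bonds 875.3, sale of domestic government bonds to non-residents 839.5, inward foreign direct investment in the manufacturing sector 246.2; primary income: interest received on holdings of foreign bonds 423.6, interest paid on external government debt 149.0, compensation paid to foreign seasonal workers 62.3, reinvested earnings on direct investment abroad 260.1; capital account: sale of embassy land to a foreign government 51.8.)

-12.7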